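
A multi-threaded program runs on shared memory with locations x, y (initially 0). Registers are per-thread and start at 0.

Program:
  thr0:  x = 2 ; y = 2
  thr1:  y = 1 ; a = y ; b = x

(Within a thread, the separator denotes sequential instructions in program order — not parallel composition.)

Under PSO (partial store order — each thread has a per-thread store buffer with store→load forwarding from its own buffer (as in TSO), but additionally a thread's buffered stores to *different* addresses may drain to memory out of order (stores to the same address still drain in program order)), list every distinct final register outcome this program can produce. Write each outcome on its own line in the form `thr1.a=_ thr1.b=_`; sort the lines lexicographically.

thr1.a=1 thr1.b=0
thr1.a=1 thr1.b=2
thr1.a=2 thr1.b=0
thr1.a=2 thr1.b=2

outcome vector order: (thr1.a,thr1.b)
|PSO outcomes| = 4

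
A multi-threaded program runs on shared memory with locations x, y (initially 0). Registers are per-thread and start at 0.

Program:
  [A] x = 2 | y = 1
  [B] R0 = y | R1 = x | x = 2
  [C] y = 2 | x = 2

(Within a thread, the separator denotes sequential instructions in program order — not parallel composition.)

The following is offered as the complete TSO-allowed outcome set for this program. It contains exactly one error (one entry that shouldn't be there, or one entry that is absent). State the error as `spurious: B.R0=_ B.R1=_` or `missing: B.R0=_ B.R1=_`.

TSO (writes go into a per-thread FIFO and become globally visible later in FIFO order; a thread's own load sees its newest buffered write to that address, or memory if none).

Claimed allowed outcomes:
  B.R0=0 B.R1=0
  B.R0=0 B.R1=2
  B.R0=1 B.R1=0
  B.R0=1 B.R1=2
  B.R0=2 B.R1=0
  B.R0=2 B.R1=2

spurious: B.R0=1 B.R1=0

outcome vector order: (B.R0,B.R1)
TSO: 5 outcomes — {0/0, 0/2, 1/2, 2/0, 2/2}
claimed∖TSO = {1/0}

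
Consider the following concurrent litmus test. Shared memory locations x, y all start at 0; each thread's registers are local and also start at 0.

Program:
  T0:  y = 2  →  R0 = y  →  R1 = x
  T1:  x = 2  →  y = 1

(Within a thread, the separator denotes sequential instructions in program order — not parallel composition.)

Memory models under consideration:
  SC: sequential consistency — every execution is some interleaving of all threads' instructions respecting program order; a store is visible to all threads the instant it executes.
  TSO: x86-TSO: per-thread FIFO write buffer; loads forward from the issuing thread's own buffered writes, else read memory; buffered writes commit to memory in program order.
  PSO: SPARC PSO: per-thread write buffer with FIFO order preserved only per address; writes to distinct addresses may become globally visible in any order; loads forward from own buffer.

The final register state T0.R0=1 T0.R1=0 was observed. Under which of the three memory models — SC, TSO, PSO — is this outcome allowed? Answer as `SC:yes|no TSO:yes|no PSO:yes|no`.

outcome vector order: (T0.R0,T0.R1)
SC: 3 outcomes — {12, 20, 22}
TSO: 3 outcomes — {12, 20, 22}
PSO: 4 outcomes — {10, 12, 20, 22}
target 10 ∈ {PSO}

SC:no TSO:no PSO:yes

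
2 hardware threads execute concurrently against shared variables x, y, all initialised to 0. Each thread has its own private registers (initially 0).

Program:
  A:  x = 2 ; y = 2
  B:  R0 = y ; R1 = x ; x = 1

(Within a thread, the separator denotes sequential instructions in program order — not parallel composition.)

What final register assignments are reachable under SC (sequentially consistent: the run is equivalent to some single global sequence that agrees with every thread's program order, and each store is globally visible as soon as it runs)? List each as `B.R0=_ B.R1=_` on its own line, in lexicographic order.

outcome vector order: (B.R0,B.R1)
|SC outcomes| = 3

B.R0=0 B.R1=0
B.R0=0 B.R1=2
B.R0=2 B.R1=2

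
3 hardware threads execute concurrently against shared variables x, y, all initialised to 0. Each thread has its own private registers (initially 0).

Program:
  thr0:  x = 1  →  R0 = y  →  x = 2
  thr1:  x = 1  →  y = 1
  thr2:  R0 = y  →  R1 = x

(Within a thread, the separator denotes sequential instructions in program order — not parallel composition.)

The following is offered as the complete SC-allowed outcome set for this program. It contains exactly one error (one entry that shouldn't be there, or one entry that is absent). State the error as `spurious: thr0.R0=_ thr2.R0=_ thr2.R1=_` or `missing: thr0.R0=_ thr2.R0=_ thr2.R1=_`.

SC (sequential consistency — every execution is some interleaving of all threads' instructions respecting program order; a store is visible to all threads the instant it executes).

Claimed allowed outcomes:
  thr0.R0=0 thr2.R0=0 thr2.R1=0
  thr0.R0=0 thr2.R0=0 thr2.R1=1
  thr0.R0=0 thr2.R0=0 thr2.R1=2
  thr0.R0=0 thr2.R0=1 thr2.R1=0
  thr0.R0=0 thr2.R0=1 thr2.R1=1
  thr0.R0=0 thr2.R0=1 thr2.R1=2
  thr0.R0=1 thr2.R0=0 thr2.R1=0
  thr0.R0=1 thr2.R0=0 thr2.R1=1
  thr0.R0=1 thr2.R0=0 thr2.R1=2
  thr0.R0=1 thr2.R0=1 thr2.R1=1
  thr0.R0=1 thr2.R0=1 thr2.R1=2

outcome vector order: (thr0.R0,thr2.R0,thr2.R1)
SC (10): (0,0,0) (0,0,1) (0,0,2) (0,1,1) (0,1,2) (1,0,0) (1,0,1) (1,0,2) (1,1,1) (1,1,2)
claimed∖SC = {(0,1,0)}

spurious: thr0.R0=0 thr2.R0=1 thr2.R1=0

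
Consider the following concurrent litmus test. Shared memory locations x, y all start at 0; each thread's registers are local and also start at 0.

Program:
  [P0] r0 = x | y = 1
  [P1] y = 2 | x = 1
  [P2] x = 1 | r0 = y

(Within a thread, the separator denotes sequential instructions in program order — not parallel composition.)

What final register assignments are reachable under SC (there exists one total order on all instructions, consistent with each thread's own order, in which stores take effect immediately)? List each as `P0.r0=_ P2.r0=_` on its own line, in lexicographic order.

P0.r0=0 P2.r0=0
P0.r0=0 P2.r0=1
P0.r0=0 P2.r0=2
P0.r0=1 P2.r0=0
P0.r0=1 P2.r0=1
P0.r0=1 P2.r0=2

outcome vector order: (P0.r0,P2.r0)
|SC outcomes| = 6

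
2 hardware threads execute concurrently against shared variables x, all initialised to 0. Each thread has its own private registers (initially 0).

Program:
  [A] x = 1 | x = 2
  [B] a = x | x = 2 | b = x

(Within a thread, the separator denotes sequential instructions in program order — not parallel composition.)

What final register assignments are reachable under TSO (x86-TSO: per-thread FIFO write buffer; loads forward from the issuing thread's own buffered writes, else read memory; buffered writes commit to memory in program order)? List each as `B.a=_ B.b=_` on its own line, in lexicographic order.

B.a=0 B.b=1
B.a=0 B.b=2
B.a=1 B.b=2
B.a=2 B.b=2

outcome vector order: (B.a,B.b)
|TSO outcomes| = 4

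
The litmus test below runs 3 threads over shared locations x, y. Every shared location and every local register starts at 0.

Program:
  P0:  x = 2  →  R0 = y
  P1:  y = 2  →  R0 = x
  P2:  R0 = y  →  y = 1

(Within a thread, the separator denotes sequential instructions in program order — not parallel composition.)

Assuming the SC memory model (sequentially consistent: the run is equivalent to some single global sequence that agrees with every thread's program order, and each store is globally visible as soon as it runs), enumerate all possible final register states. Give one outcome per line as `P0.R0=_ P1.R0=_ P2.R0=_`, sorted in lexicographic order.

P0.R0=0 P1.R0=2 P2.R0=0
P0.R0=0 P1.R0=2 P2.R0=2
P0.R0=1 P1.R0=0 P2.R0=0
P0.R0=1 P1.R0=0 P2.R0=2
P0.R0=1 P1.R0=2 P2.R0=0
P0.R0=1 P1.R0=2 P2.R0=2
P0.R0=2 P1.R0=0 P2.R0=0
P0.R0=2 P1.R0=0 P2.R0=2
P0.R0=2 P1.R0=2 P2.R0=0
P0.R0=2 P1.R0=2 P2.R0=2

outcome vector order: (P0.R0,P1.R0,P2.R0)
|SC outcomes| = 10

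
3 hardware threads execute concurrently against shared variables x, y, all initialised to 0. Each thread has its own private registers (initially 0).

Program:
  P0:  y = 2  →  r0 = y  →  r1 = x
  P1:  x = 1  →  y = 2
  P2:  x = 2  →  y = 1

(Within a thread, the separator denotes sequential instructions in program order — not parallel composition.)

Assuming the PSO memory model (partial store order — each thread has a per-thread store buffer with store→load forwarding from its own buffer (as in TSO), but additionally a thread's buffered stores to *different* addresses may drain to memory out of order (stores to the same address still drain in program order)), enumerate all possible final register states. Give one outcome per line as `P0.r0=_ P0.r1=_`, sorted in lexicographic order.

P0.r0=1 P0.r1=0
P0.r0=1 P0.r1=1
P0.r0=1 P0.r1=2
P0.r0=2 P0.r1=0
P0.r0=2 P0.r1=1
P0.r0=2 P0.r1=2

outcome vector order: (P0.r0,P0.r1)
|PSO outcomes| = 6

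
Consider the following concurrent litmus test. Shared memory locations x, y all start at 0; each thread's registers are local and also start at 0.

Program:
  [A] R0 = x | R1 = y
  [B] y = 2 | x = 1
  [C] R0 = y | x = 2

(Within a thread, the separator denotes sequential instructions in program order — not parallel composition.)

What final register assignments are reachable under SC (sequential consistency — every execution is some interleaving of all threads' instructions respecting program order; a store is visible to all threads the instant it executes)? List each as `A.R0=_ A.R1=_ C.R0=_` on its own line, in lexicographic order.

outcome vector order: (A.R0,A.R1,C.R0)
|SC outcomes| = 9

A.R0=0 A.R1=0 C.R0=0
A.R0=0 A.R1=0 C.R0=2
A.R0=0 A.R1=2 C.R0=0
A.R0=0 A.R1=2 C.R0=2
A.R0=1 A.R1=2 C.R0=0
A.R0=1 A.R1=2 C.R0=2
A.R0=2 A.R1=0 C.R0=0
A.R0=2 A.R1=2 C.R0=0
A.R0=2 A.R1=2 C.R0=2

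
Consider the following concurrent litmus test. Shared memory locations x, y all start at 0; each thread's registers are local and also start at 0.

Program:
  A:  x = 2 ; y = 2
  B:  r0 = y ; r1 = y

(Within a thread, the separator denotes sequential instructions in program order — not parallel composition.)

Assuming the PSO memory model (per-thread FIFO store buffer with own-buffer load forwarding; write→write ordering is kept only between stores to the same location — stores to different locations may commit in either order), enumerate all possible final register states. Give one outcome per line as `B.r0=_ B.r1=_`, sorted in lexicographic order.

outcome vector order: (B.r0,B.r1)
|PSO outcomes| = 3

B.r0=0 B.r1=0
B.r0=0 B.r1=2
B.r0=2 B.r1=2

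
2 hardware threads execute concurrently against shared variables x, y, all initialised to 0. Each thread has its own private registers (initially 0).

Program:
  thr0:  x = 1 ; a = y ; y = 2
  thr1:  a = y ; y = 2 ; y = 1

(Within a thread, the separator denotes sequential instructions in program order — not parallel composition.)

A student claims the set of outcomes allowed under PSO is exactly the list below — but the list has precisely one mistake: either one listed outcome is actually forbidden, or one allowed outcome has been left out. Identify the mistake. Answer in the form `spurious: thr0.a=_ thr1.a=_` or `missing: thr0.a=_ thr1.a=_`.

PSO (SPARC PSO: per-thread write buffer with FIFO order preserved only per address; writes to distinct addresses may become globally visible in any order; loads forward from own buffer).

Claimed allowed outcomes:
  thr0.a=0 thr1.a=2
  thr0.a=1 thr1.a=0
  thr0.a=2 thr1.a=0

outcome vector order: (thr0.a,thr1.a)
PSO: 4 outcomes — {0/0 0/2 1/0 2/0}
PSO∖claimed = {0/0}

missing: thr0.a=0 thr1.a=0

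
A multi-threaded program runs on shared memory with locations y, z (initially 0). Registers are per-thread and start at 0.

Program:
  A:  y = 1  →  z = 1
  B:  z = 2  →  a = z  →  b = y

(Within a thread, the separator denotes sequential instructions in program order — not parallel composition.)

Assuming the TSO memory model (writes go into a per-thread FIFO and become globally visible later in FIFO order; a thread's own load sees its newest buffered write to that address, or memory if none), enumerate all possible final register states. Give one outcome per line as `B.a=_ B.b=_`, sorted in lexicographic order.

B.a=1 B.b=1
B.a=2 B.b=0
B.a=2 B.b=1

outcome vector order: (B.a,B.b)
|TSO outcomes| = 3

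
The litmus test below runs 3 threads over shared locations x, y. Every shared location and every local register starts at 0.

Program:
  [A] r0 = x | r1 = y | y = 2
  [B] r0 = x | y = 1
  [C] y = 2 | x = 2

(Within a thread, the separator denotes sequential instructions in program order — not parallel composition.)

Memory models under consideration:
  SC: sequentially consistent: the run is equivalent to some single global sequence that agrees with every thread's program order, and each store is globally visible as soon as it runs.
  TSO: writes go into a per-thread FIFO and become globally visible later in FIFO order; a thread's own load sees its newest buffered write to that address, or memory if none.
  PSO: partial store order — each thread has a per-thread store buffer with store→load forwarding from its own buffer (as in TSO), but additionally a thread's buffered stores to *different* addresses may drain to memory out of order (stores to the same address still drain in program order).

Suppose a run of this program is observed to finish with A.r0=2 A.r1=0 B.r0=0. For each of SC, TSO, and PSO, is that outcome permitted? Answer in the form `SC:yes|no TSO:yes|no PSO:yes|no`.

outcome vector order: (A.r0,A.r1,B.r0)
under SC → 0/0/0, 0/0/2, 0/1/0, 0/1/2, 0/2/0, 0/2/2, 2/1/0, 2/1/2, 2/2/0, 2/2/2
under TSO → 0/0/0, 0/0/2, 0/1/0, 0/1/2, 0/2/0, 0/2/2, 2/1/0, 2/1/2, 2/2/0, 2/2/2
under PSO → 0/0/0, 0/0/2, 0/1/0, 0/1/2, 0/2/0, 0/2/2, 2/0/0, 2/0/2, 2/1/0, 2/1/2, 2/2/0, 2/2/2
target 2/0/0 ∈ {PSO}

SC:no TSO:no PSO:yes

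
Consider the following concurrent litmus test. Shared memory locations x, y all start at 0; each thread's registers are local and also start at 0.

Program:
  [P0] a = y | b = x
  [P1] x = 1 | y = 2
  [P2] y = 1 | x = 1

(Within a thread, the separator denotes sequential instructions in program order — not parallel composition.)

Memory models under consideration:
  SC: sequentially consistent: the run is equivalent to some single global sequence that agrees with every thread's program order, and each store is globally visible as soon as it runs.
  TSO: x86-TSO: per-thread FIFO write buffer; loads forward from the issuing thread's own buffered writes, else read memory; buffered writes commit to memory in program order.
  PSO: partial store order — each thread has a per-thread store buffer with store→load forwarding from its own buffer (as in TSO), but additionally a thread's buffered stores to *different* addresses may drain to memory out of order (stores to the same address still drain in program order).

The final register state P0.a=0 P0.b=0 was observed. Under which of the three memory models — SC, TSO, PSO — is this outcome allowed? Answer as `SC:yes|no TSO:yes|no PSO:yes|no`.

outcome vector order: (P0.a,P0.b)
[SC] allowed = {0/0, 0/1, 1/0, 1/1, 2/1}
[TSO] allowed = {0/0, 0/1, 1/0, 1/1, 2/1}
[PSO] allowed = {0/0, 0/1, 1/0, 1/1, 2/0, 2/1}
target 0/0 ∈ {SC,TSO,PSO}

SC:yes TSO:yes PSO:yes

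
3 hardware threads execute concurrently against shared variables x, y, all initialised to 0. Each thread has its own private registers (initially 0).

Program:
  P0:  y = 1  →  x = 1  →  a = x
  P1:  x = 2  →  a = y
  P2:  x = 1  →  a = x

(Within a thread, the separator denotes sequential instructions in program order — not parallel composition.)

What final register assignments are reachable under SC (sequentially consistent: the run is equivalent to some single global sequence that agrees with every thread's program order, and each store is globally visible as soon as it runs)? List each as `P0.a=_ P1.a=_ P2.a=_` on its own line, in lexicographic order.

outcome vector order: (P0.a,P1.a,P2.a)
|SC outcomes| = 6

P0.a=1 P1.a=0 P2.a=1
P0.a=1 P1.a=0 P2.a=2
P0.a=1 P1.a=1 P2.a=1
P0.a=1 P1.a=1 P2.a=2
P0.a=2 P1.a=1 P2.a=1
P0.a=2 P1.a=1 P2.a=2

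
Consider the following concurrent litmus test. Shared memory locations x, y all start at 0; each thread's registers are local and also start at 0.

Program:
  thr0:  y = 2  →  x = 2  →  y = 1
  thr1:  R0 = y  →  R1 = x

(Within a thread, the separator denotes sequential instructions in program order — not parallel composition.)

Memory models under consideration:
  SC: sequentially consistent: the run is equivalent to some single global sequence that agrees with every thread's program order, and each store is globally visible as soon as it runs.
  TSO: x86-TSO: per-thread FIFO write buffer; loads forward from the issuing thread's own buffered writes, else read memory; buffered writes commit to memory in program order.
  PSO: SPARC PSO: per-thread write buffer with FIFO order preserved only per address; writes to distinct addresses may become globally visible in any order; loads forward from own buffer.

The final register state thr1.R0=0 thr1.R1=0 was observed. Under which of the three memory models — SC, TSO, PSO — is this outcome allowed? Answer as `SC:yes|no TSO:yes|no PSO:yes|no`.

SC:yes TSO:yes PSO:yes

outcome vector order: (thr1.R0,thr1.R1)
SC (5): (0,0), (0,2), (1,2), (2,0), (2,2)
TSO (5): (0,0), (0,2), (1,2), (2,0), (2,2)
PSO (6): (0,0), (0,2), (1,0), (1,2), (2,0), (2,2)
target (0,0) ∈ {SC,TSO,PSO}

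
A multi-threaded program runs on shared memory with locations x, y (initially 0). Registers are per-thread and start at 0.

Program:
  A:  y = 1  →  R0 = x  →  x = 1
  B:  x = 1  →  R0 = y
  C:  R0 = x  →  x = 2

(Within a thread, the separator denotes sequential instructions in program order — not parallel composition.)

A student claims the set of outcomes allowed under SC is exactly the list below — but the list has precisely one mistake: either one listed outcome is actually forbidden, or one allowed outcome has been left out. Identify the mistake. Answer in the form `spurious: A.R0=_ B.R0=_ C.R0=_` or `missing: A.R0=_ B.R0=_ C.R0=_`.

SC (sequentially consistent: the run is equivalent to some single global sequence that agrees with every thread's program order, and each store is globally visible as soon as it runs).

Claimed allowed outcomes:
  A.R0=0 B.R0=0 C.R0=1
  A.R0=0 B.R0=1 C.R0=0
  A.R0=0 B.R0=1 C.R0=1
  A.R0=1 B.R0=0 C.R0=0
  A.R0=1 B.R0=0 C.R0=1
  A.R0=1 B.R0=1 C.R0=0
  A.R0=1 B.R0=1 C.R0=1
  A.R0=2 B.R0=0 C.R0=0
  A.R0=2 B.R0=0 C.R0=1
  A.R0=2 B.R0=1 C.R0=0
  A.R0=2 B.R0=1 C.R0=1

outcome vector order: (A.R0,B.R0,C.R0)
SC: 10 outcomes — {0/1/0, 0/1/1, 1/0/0, 1/0/1, 1/1/0, 1/1/1, 2/0/0, 2/0/1, 2/1/0, 2/1/1}
claimed∖SC = {0/0/1}

spurious: A.R0=0 B.R0=0 C.R0=1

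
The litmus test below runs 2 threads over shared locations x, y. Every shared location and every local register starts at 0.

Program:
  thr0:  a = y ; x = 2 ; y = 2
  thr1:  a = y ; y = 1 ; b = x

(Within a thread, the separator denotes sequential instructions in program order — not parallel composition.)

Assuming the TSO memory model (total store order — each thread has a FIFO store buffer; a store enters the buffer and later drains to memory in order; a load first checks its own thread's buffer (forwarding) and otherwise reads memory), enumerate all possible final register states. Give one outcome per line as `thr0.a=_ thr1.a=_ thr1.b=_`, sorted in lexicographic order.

outcome vector order: (thr0.a,thr1.a,thr1.b)
|TSO outcomes| = 5

thr0.a=0 thr1.a=0 thr1.b=0
thr0.a=0 thr1.a=0 thr1.b=2
thr0.a=0 thr1.a=2 thr1.b=2
thr0.a=1 thr1.a=0 thr1.b=0
thr0.a=1 thr1.a=0 thr1.b=2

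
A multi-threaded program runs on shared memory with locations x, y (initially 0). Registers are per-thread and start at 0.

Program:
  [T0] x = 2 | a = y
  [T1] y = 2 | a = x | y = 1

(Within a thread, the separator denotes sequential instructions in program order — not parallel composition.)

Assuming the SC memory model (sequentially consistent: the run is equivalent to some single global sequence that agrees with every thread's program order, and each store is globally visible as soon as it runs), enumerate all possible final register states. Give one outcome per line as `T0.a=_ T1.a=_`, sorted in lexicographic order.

outcome vector order: (T0.a,T1.a)
|SC outcomes| = 5

T0.a=0 T1.a=2
T0.a=1 T1.a=0
T0.a=1 T1.a=2
T0.a=2 T1.a=0
T0.a=2 T1.a=2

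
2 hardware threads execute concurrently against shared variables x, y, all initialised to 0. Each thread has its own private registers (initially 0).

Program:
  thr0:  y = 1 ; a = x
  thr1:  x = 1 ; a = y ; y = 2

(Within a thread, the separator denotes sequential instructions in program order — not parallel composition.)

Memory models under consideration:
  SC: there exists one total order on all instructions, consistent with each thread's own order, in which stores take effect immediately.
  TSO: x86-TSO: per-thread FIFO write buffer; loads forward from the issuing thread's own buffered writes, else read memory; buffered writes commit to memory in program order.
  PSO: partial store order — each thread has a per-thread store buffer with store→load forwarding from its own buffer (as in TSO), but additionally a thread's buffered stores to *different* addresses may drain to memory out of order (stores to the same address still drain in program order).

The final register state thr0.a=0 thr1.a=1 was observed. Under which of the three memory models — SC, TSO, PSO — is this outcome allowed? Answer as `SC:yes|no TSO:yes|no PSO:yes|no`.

SC:yes TSO:yes PSO:yes

outcome vector order: (thr0.a,thr1.a)
under SC → 01, 10, 11
under TSO → 00, 01, 10, 11
under PSO → 00, 01, 10, 11
target 01 ∈ {SC,TSO,PSO}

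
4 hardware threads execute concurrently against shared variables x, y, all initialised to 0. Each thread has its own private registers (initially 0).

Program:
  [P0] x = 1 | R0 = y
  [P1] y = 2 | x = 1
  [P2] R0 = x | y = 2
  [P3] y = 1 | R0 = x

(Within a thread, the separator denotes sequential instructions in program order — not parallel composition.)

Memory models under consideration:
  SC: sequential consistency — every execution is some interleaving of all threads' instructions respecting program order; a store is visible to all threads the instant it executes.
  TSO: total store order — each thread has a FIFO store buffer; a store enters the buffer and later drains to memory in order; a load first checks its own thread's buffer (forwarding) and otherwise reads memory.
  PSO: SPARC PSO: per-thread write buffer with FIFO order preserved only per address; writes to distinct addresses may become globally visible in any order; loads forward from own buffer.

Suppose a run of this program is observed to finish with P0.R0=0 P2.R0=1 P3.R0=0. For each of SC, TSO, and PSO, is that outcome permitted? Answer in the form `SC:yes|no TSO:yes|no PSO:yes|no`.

outcome vector order: (P0.R0,P2.R0,P3.R0)
SC: 10 outcomes — {001 011 100 101 110 111 200 201 210 211}
TSO: 12 outcomes — {000 001 010 011 100 101 110 111 200 201 210 211}
PSO: 12 outcomes — {000 001 010 011 100 101 110 111 200 201 210 211}
target 010 ∈ {TSO,PSO}

SC:no TSO:yes PSO:yes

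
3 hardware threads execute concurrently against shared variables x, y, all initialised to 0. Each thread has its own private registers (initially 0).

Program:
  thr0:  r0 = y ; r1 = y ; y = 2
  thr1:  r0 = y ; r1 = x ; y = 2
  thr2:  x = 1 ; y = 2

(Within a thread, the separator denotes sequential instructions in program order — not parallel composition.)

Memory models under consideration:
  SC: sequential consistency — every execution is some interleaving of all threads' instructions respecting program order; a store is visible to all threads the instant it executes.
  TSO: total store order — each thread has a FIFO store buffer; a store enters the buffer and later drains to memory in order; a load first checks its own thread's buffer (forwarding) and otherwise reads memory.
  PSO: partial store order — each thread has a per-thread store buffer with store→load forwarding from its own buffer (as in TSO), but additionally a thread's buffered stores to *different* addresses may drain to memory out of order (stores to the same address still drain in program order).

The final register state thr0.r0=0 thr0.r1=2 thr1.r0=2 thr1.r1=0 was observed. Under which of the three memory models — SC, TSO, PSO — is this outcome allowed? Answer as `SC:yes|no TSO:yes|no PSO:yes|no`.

SC:no TSO:no PSO:yes

outcome vector order: (thr0.r0,thr0.r1,thr1.r0,thr1.r1)
SC: 10 outcomes — {<0 0 0 0>, <0 0 0 1>, <0 0 2 0>, <0 0 2 1>, <0 2 0 0>, <0 2 0 1>, <0 2 2 1>, <2 2 0 0>, <2 2 0 1>, <2 2 2 1>}
TSO: 10 outcomes — {<0 0 0 0>, <0 0 0 1>, <0 0 2 0>, <0 0 2 1>, <0 2 0 0>, <0 2 0 1>, <0 2 2 1>, <2 2 0 0>, <2 2 0 1>, <2 2 2 1>}
PSO: 12 outcomes — {<0 0 0 0>, <0 0 0 1>, <0 0 2 0>, <0 0 2 1>, <0 2 0 0>, <0 2 0 1>, <0 2 2 0>, <0 2 2 1>, <2 2 0 0>, <2 2 0 1>, <2 2 2 0>, <2 2 2 1>}
target <0 2 2 0> ∈ {PSO}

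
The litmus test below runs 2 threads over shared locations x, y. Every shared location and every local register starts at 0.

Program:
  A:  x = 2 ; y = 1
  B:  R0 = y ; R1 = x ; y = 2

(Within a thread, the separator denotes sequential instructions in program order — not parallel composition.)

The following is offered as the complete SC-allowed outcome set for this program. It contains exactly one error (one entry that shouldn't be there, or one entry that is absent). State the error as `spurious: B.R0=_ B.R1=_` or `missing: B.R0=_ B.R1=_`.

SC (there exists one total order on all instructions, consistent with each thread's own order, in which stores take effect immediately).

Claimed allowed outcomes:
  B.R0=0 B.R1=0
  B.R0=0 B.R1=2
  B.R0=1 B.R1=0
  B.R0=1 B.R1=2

outcome vector order: (B.R0,B.R1)
SC: 3 outcomes — {(0,0) (0,2) (1,2)}
claimed∖SC = {(1,0)}

spurious: B.R0=1 B.R1=0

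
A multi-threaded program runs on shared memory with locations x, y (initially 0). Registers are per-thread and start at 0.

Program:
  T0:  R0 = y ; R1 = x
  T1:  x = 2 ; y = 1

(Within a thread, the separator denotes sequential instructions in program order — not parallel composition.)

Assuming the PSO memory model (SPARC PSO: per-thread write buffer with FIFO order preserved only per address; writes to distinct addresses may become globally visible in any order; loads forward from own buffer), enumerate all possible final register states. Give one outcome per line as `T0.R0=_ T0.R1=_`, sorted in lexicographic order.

T0.R0=0 T0.R1=0
T0.R0=0 T0.R1=2
T0.R0=1 T0.R1=0
T0.R0=1 T0.R1=2

outcome vector order: (T0.R0,T0.R1)
|PSO outcomes| = 4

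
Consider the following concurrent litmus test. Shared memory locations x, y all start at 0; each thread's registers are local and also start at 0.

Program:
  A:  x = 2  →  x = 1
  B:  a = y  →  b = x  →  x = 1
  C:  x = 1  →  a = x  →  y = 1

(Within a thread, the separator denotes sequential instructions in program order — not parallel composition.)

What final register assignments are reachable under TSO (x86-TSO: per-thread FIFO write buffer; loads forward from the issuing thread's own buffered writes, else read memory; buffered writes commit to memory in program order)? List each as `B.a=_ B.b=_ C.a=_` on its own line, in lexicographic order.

outcome vector order: (B.a,B.b,C.a)
|TSO outcomes| = 10

B.a=0 B.b=0 C.a=1
B.a=0 B.b=0 C.a=2
B.a=0 B.b=1 C.a=1
B.a=0 B.b=1 C.a=2
B.a=0 B.b=2 C.a=1
B.a=0 B.b=2 C.a=2
B.a=1 B.b=1 C.a=1
B.a=1 B.b=1 C.a=2
B.a=1 B.b=2 C.a=1
B.a=1 B.b=2 C.a=2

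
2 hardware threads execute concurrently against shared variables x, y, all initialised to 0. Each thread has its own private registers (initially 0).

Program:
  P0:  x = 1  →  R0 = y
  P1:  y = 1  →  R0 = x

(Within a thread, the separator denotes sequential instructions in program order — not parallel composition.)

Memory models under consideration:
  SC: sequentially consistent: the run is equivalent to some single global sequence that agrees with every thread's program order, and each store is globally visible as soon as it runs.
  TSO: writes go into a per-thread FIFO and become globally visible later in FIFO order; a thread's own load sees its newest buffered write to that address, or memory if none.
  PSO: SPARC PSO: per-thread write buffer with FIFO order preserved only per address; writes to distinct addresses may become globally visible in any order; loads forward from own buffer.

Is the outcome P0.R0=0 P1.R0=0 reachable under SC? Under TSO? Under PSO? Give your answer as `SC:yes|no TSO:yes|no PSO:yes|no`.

outcome vector order: (P0.R0,P1.R0)
SC: 3 outcomes — {(0,1); (1,0); (1,1)}
TSO: 4 outcomes — {(0,0); (0,1); (1,0); (1,1)}
PSO: 4 outcomes — {(0,0); (0,1); (1,0); (1,1)}
target (0,0) ∈ {TSO,PSO}

SC:no TSO:yes PSO:yes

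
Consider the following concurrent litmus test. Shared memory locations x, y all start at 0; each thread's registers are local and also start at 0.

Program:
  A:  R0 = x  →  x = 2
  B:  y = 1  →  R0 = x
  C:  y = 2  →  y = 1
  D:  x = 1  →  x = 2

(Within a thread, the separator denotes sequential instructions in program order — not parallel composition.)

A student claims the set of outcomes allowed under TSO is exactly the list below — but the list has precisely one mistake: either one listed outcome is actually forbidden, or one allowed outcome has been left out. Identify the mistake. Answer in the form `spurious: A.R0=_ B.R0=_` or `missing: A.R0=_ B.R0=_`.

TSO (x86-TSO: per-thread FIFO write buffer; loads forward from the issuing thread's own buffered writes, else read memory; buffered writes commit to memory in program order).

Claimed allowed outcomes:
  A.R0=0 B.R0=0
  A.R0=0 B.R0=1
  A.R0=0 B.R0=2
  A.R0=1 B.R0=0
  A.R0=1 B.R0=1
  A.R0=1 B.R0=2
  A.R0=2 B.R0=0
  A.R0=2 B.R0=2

missing: A.R0=2 B.R0=1

outcome vector order: (A.R0,B.R0)
under TSO → 0/0; 0/1; 0/2; 1/0; 1/1; 1/2; 2/0; 2/1; 2/2
TSO∖claimed = {2/1}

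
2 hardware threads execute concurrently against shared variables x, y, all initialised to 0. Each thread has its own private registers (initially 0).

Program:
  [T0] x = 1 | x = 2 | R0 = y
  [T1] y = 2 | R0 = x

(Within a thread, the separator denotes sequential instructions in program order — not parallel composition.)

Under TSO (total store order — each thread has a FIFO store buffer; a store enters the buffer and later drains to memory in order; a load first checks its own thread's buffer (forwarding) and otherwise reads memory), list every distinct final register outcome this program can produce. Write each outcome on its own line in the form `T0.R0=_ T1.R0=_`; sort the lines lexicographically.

outcome vector order: (T0.R0,T1.R0)
|TSO outcomes| = 6

T0.R0=0 T1.R0=0
T0.R0=0 T1.R0=1
T0.R0=0 T1.R0=2
T0.R0=2 T1.R0=0
T0.R0=2 T1.R0=1
T0.R0=2 T1.R0=2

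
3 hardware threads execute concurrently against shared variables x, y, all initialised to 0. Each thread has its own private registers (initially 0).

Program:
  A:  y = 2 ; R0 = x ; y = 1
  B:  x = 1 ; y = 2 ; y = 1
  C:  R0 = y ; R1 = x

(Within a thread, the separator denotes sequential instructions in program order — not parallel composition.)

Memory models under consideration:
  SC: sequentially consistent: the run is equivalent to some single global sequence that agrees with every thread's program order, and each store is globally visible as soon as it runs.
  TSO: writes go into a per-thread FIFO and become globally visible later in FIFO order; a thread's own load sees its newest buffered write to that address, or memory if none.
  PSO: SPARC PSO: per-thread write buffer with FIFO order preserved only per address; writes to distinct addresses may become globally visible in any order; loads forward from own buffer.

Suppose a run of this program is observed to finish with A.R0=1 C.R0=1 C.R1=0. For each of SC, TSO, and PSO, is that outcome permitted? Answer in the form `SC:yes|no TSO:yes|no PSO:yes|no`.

outcome vector order: (A.R0,C.R0,C.R1)
SC (11): 000; 001; 010; 011; 020; 021; 100; 101; 111; 120; 121
TSO (11): 000; 001; 010; 011; 020; 021; 100; 101; 111; 120; 121
PSO (12): 000; 001; 010; 011; 020; 021; 100; 101; 110; 111; 120; 121
target 110 ∈ {PSO}

SC:no TSO:no PSO:yes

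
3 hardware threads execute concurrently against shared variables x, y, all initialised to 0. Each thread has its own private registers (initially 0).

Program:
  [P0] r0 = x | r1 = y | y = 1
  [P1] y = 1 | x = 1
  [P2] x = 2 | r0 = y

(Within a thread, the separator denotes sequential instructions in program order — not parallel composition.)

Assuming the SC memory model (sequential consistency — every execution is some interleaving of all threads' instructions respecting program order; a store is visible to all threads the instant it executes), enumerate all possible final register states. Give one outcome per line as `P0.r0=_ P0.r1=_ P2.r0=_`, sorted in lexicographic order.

P0.r0=0 P0.r1=0 P2.r0=0
P0.r0=0 P0.r1=0 P2.r0=1
P0.r0=0 P0.r1=1 P2.r0=0
P0.r0=0 P0.r1=1 P2.r0=1
P0.r0=1 P0.r1=1 P2.r0=0
P0.r0=1 P0.r1=1 P2.r0=1
P0.r0=2 P0.r1=0 P2.r0=0
P0.r0=2 P0.r1=0 P2.r0=1
P0.r0=2 P0.r1=1 P2.r0=0
P0.r0=2 P0.r1=1 P2.r0=1

outcome vector order: (P0.r0,P0.r1,P2.r0)
|SC outcomes| = 10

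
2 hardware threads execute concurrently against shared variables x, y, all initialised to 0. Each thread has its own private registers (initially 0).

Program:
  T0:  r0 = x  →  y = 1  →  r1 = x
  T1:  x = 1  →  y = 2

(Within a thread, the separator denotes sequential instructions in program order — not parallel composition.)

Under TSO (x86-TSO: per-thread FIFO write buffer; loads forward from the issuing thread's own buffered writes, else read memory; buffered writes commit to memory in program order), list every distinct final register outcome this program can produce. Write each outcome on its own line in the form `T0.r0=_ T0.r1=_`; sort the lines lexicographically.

T0.r0=0 T0.r1=0
T0.r0=0 T0.r1=1
T0.r0=1 T0.r1=1

outcome vector order: (T0.r0,T0.r1)
|TSO outcomes| = 3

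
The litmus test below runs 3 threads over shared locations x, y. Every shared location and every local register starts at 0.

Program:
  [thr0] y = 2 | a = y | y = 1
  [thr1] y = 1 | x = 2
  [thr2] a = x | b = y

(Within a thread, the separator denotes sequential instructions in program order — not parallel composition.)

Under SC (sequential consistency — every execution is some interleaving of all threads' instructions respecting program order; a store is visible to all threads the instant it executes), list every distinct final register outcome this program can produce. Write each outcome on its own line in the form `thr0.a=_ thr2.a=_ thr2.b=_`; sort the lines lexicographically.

outcome vector order: (thr0.a,thr2.a,thr2.b)
|SC outcomes| = 9

thr0.a=1 thr2.a=0 thr2.b=0
thr0.a=1 thr2.a=0 thr2.b=1
thr0.a=1 thr2.a=0 thr2.b=2
thr0.a=1 thr2.a=2 thr2.b=1
thr0.a=2 thr2.a=0 thr2.b=0
thr0.a=2 thr2.a=0 thr2.b=1
thr0.a=2 thr2.a=0 thr2.b=2
thr0.a=2 thr2.a=2 thr2.b=1
thr0.a=2 thr2.a=2 thr2.b=2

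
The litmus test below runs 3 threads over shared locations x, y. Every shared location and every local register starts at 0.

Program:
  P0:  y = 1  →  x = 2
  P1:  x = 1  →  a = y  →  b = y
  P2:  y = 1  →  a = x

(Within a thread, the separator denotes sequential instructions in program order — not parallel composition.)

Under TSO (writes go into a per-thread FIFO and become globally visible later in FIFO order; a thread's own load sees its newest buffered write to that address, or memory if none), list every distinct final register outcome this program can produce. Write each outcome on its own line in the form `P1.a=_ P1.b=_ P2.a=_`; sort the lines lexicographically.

outcome vector order: (P1.a,P1.b,P2.a)
|TSO outcomes| = 9

P1.a=0 P1.b=0 P2.a=0
P1.a=0 P1.b=0 P2.a=1
P1.a=0 P1.b=0 P2.a=2
P1.a=0 P1.b=1 P2.a=0
P1.a=0 P1.b=1 P2.a=1
P1.a=0 P1.b=1 P2.a=2
P1.a=1 P1.b=1 P2.a=0
P1.a=1 P1.b=1 P2.a=1
P1.a=1 P1.b=1 P2.a=2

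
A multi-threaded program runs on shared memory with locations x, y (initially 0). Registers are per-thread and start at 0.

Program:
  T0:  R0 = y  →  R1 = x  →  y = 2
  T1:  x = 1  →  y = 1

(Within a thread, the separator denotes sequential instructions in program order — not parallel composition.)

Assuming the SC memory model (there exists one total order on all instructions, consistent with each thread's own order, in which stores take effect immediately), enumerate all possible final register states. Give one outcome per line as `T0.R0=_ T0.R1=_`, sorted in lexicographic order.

T0.R0=0 T0.R1=0
T0.R0=0 T0.R1=1
T0.R0=1 T0.R1=1

outcome vector order: (T0.R0,T0.R1)
|SC outcomes| = 3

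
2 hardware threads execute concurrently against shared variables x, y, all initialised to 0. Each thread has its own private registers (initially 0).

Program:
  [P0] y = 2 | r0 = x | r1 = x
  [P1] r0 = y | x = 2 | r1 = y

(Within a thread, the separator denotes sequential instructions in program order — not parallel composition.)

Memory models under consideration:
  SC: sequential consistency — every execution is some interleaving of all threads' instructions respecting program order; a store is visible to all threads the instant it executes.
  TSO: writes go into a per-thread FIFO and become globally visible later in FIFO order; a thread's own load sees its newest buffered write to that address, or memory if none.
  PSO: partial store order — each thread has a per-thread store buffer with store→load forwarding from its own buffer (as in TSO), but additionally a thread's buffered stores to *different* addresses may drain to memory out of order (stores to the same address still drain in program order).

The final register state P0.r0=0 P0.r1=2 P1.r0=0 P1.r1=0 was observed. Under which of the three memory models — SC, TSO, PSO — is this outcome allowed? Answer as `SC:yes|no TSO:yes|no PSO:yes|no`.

outcome vector order: (P0.r0,P0.r1,P1.r0,P1.r1)
SC (7): 0/0/0/2, 0/0/2/2, 0/2/0/2, 0/2/2/2, 2/2/0/0, 2/2/0/2, 2/2/2/2
TSO (9): 0/0/0/0, 0/0/0/2, 0/0/2/2, 0/2/0/0, 0/2/0/2, 0/2/2/2, 2/2/0/0, 2/2/0/2, 2/2/2/2
PSO (9): 0/0/0/0, 0/0/0/2, 0/0/2/2, 0/2/0/0, 0/2/0/2, 0/2/2/2, 2/2/0/0, 2/2/0/2, 2/2/2/2
target 0/2/0/0 ∈ {TSO,PSO}

SC:no TSO:yes PSO:yes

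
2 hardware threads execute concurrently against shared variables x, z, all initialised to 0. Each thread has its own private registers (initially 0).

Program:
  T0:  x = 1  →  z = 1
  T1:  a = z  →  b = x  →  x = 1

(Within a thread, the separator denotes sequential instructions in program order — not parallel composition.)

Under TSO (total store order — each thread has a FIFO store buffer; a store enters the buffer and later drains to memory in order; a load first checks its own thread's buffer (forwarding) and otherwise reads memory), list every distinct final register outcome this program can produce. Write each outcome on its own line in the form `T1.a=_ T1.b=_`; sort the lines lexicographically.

T1.a=0 T1.b=0
T1.a=0 T1.b=1
T1.a=1 T1.b=1

outcome vector order: (T1.a,T1.b)
|TSO outcomes| = 3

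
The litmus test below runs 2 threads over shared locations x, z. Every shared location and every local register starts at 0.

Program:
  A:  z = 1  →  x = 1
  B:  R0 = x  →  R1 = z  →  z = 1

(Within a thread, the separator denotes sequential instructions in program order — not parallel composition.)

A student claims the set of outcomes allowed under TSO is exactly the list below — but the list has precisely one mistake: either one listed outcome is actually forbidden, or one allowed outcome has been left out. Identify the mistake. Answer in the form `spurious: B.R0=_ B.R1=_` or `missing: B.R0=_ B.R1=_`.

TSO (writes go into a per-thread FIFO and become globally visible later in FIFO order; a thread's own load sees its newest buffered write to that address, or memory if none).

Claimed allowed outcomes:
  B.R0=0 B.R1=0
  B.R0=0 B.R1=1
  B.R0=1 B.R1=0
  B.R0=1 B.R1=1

outcome vector order: (B.R0,B.R1)
TSO: 3 outcomes — {(0,0); (0,1); (1,1)}
claimed∖TSO = {(1,0)}

spurious: B.R0=1 B.R1=0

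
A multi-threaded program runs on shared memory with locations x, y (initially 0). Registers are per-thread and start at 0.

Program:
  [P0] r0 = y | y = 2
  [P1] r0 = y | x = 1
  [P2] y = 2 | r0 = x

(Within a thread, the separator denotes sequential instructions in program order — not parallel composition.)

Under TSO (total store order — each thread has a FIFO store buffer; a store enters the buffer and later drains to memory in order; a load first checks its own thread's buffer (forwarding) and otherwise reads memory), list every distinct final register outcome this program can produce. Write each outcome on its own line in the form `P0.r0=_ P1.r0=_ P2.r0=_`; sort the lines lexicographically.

outcome vector order: (P0.r0,P1.r0,P2.r0)
|TSO outcomes| = 8

P0.r0=0 P1.r0=0 P2.r0=0
P0.r0=0 P1.r0=0 P2.r0=1
P0.r0=0 P1.r0=2 P2.r0=0
P0.r0=0 P1.r0=2 P2.r0=1
P0.r0=2 P1.r0=0 P2.r0=0
P0.r0=2 P1.r0=0 P2.r0=1
P0.r0=2 P1.r0=2 P2.r0=0
P0.r0=2 P1.r0=2 P2.r0=1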